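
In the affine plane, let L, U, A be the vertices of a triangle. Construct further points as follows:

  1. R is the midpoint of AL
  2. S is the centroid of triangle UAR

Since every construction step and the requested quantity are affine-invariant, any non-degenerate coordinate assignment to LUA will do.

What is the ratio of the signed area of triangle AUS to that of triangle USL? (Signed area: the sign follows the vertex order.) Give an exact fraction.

[AUS]:[USL] = -1/3

Choose coordinates L = (0, 0), U = (1, 0), A = (0, 1).
1. R is the midpoint of AL ⇒ R = (0, 1/2)
2. S is the centroid of triangle UAR ⇒ S = (1/3, 1/2)
2·[AUS] = -1/6, 2·[USL] = 1/2
[AUS]:[USL] = -1/6:1/2 = -1/3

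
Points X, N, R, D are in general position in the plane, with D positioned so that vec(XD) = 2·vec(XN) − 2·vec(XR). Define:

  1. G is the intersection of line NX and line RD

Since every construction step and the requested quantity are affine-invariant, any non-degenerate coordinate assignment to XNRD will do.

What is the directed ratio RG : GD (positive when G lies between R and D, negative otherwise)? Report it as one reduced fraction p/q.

Assign X = (0, 0), N = (1, 0), R = (0, 1), D = (2, -2) — the answer is frame-independent, so this choice is without loss of generality.
1. G is the intersection of line NX and line RD ⇒ G = (2/3, 0)
G = R + t·(D−R) with t = 1/3, so RG:GD = t:(1−t) = 1/3:2/3

RG:GD = 1/2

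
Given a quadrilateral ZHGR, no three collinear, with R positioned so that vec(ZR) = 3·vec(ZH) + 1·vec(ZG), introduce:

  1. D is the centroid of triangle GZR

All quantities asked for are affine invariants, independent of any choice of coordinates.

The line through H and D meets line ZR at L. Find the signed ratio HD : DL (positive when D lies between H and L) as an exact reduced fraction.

Choose coordinates Z = (0, 0), H = (1, 0), G = (0, 1), R = (3, 1).
1. D is the centroid of triangle GZR ⇒ D = (1, 2/3)
line HD meets ZR at L = (1, 1/3)
D = H + t·(L−H) with t = 2, so HD:DL = 2:-1

HD:DL = -2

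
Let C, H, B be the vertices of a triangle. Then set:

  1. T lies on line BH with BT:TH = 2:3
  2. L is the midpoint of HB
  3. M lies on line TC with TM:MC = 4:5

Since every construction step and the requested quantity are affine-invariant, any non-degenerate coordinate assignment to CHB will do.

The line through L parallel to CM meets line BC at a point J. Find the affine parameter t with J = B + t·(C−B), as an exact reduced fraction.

t = 5/4

Assign C = (0, 0), H = (1, 0), B = (0, 1) — the answer is frame-independent, so this choice is without loss of generality.
1. T lies on line BH with BT:TH = 2:3 ⇒ T = (2/5, 3/5)
2. L is the midpoint of HB ⇒ L = (1/2, 1/2)
3. M lies on line TC with TM:MC = 4:5 ⇒ M = (2/9, 1/3)
through L parallel to CM: direction (2/9, 1/3); meets BC at J = (0, -1/4)
J = B + t·(C−B) with t = 5/4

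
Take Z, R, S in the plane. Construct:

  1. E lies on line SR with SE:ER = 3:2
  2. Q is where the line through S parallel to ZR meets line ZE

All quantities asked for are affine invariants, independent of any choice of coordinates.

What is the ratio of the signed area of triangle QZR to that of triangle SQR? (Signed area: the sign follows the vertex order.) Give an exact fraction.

Assign Z = (0, 0), R = (1, 0), S = (0, 1) — the answer is frame-independent, so this choice is without loss of generality.
1. E lies on line SR with SE:ER = 3:2 ⇒ E = (3/5, 2/5)
2. Q is where the line through S parallel to ZR meets line ZE ⇒ Q = (3/2, 1)
2·[QZR] = 1, 2·[SQR] = -3/2
[QZR]:[SQR] = 1:-3/2 = -2/3

[QZR]:[SQR] = -2/3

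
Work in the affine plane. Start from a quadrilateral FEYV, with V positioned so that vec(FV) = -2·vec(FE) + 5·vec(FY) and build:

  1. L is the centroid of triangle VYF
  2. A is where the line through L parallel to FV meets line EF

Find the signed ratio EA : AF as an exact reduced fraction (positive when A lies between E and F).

EA:AF = 13/2

Assign F = (0, 0), E = (1, 0), Y = (0, 1), V = (-2, 5) — the answer is frame-independent, so this choice is without loss of generality.
1. L is the centroid of triangle VYF ⇒ L = (-2/3, 2)
2. A is where the line through L parallel to FV meets line EF ⇒ A = (2/15, 0)
A = E + t·(F−E) with t = 13/15, so EA:AF = t:(1−t) = 13/15:2/15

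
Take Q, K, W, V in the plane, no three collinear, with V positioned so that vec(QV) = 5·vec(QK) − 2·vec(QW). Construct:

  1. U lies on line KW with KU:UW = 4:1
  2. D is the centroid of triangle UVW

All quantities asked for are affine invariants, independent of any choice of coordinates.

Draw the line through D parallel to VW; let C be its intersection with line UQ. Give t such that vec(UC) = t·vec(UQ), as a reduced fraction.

t = -4/69

Set Q = (0, 0), K = (1, 0), W = (0, 1), V = (5, -2); any affine frame gives the same invariant.
1. U lies on line KW with KU:UW = 4:1 ⇒ U = (1/5, 4/5)
2. D is the centroid of triangle UVW ⇒ D = (26/15, -1/15)
through D parallel to VW: direction (-5, 3); meets UQ at C = (73/345, 292/345)
C = U + t·(Q−U) with t = -4/69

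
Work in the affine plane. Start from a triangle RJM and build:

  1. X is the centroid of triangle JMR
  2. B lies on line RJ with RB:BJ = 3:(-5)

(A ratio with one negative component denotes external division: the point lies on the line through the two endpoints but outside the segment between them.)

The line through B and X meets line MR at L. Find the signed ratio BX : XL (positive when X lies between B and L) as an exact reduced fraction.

Assign R = (0, 0), J = (1, 0), M = (0, 1) — the answer is frame-independent, so this choice is without loss of generality.
1. X is the centroid of triangle JMR ⇒ X = (1/3, 1/3)
2. B lies on line RJ with RB:BJ = 3:(-5) ⇒ B = (-3/2, 0)
line BX meets MR at L = (0, 3/11)
X = B + t·(L−B) with t = 11/9, so BX:XL = 11/9:-2/9

BX:XL = -11/2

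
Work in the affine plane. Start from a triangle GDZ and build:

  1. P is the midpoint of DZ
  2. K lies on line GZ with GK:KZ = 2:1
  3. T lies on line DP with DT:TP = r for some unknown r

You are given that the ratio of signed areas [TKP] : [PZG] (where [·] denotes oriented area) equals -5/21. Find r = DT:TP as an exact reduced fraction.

r = 2/5

Choose coordinates G = (0, 0), D = (1, 0), Z = (0, 1).
1. P is the midpoint of DZ ⇒ P = (1/2, 1/2)
2. K lies on line GZ with GK:KZ = 2:1 ⇒ K = (0, 2/3)
3. With DT:TP = r, write λ = r/(r+1) so T = D + λ·(P−D); T is affine-linear in λ
Every point depending on T is an affine combination of T and λ-independent points, so each such coordinate is linear in λ; the λ² term in each signed area is a multiple of (P−D)×(P−D) = 0, so 2·[TKP] and 2·[PZG] are each linear in λ. Evaluating at λ=0 and λ=1:
  2·[TKP] = 1/6·λ − 1/6,   2·[PZG] = 1/2
So [TKP]:[PZG] = (1/6·λ − 1/6) / (1/2). Setting this equal to -5/21:
  1/6·λ − 1/6 = -5/21·(1/2)  ⇒  λ = 2/7
Then r = λ/(1−λ) = (2/7)/(5/7) = 2/5. Check: with r = 2/5, T = (6/7, 1/7) and [TKP]:[PZG] = -5/21 as required.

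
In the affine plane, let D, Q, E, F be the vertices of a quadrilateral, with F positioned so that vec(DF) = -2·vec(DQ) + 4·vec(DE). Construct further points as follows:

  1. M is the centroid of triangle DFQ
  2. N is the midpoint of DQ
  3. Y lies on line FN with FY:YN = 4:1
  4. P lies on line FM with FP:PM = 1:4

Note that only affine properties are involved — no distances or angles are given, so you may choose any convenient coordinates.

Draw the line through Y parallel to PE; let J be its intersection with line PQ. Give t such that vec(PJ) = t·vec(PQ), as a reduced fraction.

t = -5/12

Choose coordinates D = (0, 0), Q = (1, 0), E = (0, 1), F = (-2, 4).
1. M is the centroid of triangle DFQ ⇒ M = (-1/3, 4/3)
2. N is the midpoint of DQ ⇒ N = (1/2, 0)
3. Y lies on line FN with FY:YN = 4:1 ⇒ Y = (0, 4/5)
4. P lies on line FM with FP:PM = 1:4 ⇒ P = (-5/3, 52/15)
through Y parallel to PE: direction (5/3, -37/15); meets PQ at J = (-25/9, 221/45)
J = P + t·(Q−P) with t = -5/12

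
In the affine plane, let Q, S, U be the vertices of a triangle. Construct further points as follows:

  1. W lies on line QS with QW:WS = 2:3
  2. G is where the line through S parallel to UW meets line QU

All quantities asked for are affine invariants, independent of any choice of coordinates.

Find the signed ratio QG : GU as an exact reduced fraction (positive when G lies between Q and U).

Set Q = (0, 0), S = (1, 0), U = (0, 1); any affine frame gives the same invariant.
1. W lies on line QS with QW:WS = 2:3 ⇒ W = (2/5, 0)
2. G is where the line through S parallel to UW meets line QU ⇒ G = (0, 5/2)
G = Q + t·(U−Q) with t = 5/2, so QG:GU = t:(1−t) = 5/2:-3/2

QG:GU = -5/3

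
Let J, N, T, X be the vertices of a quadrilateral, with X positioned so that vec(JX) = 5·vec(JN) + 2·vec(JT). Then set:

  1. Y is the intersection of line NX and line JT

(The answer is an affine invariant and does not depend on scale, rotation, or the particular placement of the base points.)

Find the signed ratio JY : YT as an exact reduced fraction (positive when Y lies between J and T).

JY:YT = -1/3

Assign J = (0, 0), N = (1, 0), T = (0, 1), X = (5, 2) — the answer is frame-independent, so this choice is without loss of generality.
1. Y is the intersection of line NX and line JT ⇒ Y = (0, -1/2)
Y = J + t·(T−J) with t = -1/2, so JY:YT = t:(1−t) = -1/2:3/2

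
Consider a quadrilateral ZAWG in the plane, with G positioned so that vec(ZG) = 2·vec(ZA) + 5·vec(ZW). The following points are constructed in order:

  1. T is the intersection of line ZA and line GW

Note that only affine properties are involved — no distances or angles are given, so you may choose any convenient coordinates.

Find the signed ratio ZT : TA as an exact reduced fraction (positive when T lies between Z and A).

ZT:TA = -1/3

Work in coordinates with Z = (0, 0), A = (1, 0), W = (0, 1), G = (2, 5).
1. T is the intersection of line ZA and line GW ⇒ T = (-1/2, 0)
T = Z + t·(A−Z) with t = -1/2, so ZT:TA = t:(1−t) = -1/2:3/2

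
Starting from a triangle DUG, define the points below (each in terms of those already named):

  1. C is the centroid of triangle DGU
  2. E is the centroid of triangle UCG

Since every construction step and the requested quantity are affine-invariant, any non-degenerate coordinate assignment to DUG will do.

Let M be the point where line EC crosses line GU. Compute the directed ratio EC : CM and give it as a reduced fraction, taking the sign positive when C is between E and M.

EC:CM = -2/3

Set D = (0, 0), U = (1, 0), G = (0, 1); any affine frame gives the same invariant.
1. C is the centroid of triangle DGU ⇒ C = (1/3, 1/3)
2. E is the centroid of triangle UCG ⇒ E = (4/9, 4/9)
line EC meets GU at M = (1/2, 1/2)
C = E + t·(M−E) with t = -2, so EC:CM = -2:3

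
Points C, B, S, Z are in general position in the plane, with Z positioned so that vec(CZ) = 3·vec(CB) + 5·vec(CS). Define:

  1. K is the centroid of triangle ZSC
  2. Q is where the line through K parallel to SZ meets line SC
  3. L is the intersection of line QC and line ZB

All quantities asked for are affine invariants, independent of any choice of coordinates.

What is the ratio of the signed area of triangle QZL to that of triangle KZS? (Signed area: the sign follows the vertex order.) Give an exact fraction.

[QZL]:[KZS] = -19/2

Set C = (0, 0), B = (1, 0), S = (0, 1), Z = (3, 5); any affine frame gives the same invariant.
1. K is the centroid of triangle ZSC ⇒ K = (1, 2)
2. Q is where the line through K parallel to SZ meets line SC ⇒ Q = (0, 2/3)
3. L is the intersection of line QC and line ZB ⇒ L = (0, -5/2)
2·[QZL] = -19/2, 2·[KZS] = 1
[QZL]:[KZS] = -19/2:1 = -19/2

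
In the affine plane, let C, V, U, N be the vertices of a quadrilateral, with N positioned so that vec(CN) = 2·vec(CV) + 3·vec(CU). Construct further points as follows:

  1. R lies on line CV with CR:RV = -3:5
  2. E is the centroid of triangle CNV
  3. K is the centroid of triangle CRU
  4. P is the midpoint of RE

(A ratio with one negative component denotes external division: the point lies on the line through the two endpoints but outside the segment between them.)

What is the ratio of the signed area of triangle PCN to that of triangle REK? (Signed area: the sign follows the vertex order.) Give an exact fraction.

[PCN]:[REK] = -21/2

Assign C = (0, 0), V = (1, 0), U = (0, 1), N = (2, 3) — the answer is frame-independent, so this choice is without loss of generality.
1. R lies on line CV with CR:RV = -3:5 ⇒ R = (-3/2, 0)
2. E is the centroid of triangle CNV ⇒ E = (1, 1)
3. K is the centroid of triangle CRU ⇒ K = (-1/2, 1/3)
4. P is the midpoint of RE ⇒ P = (-1/4, 1/2)
2·[PCN] = 7/4, 2·[REK] = -1/6
[PCN]:[REK] = 7/4:-1/6 = -21/2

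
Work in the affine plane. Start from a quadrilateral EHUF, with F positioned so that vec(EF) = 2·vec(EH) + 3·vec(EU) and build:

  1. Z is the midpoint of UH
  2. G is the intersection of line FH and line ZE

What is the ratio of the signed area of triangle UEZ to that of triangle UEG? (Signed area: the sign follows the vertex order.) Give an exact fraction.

Assign E = (0, 0), H = (1, 0), U = (0, 1), F = (2, 3) — the answer is frame-independent, so this choice is without loss of generality.
1. Z is the midpoint of UH ⇒ Z = (1/2, 1/2)
2. G is the intersection of line FH and line ZE ⇒ G = (3/2, 3/2)
2·[UEZ] = 1/2, 2·[UEG] = 3/2
[UEZ]:[UEG] = 1/2:3/2 = 1/3

[UEZ]:[UEG] = 1/3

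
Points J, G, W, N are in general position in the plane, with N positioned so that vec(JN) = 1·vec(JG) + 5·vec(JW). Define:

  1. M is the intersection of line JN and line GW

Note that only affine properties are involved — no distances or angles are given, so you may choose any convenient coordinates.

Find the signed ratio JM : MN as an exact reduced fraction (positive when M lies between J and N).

Assign J = (0, 0), G = (1, 0), W = (0, 1), N = (1, 5) — the answer is frame-independent, so this choice is without loss of generality.
1. M is the intersection of line JN and line GW ⇒ M = (1/6, 5/6)
M = J + t·(N−J) with t = 1/6, so JM:MN = t:(1−t) = 1/6:5/6

JM:MN = 1/5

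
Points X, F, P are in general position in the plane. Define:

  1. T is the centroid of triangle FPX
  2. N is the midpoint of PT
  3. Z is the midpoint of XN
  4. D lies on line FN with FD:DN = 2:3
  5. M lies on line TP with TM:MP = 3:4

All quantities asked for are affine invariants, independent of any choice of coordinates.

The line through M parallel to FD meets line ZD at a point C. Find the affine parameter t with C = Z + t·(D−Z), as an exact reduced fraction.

t = 13/14

Choose coordinates X = (0, 0), F = (1, 0), P = (0, 1).
1. T is the centroid of triangle FPX ⇒ T = (1/3, 1/3)
2. N is the midpoint of PT ⇒ N = (1/6, 2/3)
3. Z is the midpoint of XN ⇒ Z = (1/12, 1/3)
4. D lies on line FN with FD:DN = 2:3 ⇒ D = (2/3, 4/15)
5. M lies on line TP with TM:MP = 3:4 ⇒ M = (4/21, 13/21)
through M parallel to FD: direction (-1/3, 4/15); meets ZD at C = (5/8, 19/70)
C = Z + t·(D−Z) with t = 13/14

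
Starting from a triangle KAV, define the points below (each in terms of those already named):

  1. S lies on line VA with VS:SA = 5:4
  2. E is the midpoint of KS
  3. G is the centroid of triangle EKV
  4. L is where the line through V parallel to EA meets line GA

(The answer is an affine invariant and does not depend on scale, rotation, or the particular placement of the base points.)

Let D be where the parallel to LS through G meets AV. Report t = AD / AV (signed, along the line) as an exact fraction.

Choose coordinates K = (0, 0), A = (1, 0), V = (0, 1).
1. S lies on line VA with VS:SA = 5:4 ⇒ S = (5/9, 4/9)
2. E is the midpoint of KS ⇒ E = (5/18, 2/9)
3. G is the centroid of triangle EKV ⇒ G = (5/54, 11/27)
4. L is where the line through V parallel to EA meets line GA ⇒ L = (-39/10, 11/5)
through G parallel to LS: direction (401/90, -79/45); meets AV at D = (223/243, 20/243)
D = A + t·(V−A) with t = 20/243

t = 20/243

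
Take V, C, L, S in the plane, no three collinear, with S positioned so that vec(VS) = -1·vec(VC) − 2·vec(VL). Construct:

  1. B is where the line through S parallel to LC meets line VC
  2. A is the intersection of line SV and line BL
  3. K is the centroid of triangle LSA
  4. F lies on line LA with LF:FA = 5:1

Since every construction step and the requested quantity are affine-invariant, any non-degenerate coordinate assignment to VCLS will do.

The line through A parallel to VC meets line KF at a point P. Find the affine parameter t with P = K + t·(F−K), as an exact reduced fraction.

t = 34/33

Work in coordinates with V = (0, 0), C = (1, 0), L = (0, 1), S = (-1, -2).
1. B is where the line through S parallel to LC meets line VC ⇒ B = (-3, 0)
2. A is the intersection of line SV and line BL ⇒ A = (3/5, 6/5)
3. K is the centroid of triangle LSA ⇒ K = (-2/15, 1/15)
4. F lies on line LA with LF:FA = 5:1 ⇒ F = (1/2, 7/6)
through A parallel to VC: direction (1, 0); meets KF at P = (257/495, 6/5)
P = K + t·(F−K) with t = 34/33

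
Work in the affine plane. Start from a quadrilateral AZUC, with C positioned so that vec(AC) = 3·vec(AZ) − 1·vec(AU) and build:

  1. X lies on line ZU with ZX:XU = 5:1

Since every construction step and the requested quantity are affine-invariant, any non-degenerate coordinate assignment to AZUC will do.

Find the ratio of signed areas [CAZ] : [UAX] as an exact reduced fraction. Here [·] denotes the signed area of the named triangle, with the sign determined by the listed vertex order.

[CAZ]:[UAX] = -6

Set A = (0, 0), Z = (1, 0), U = (0, 1), C = (3, -1); any affine frame gives the same invariant.
1. X lies on line ZU with ZX:XU = 5:1 ⇒ X = (1/6, 5/6)
2·[CAZ] = -1, 2·[UAX] = 1/6
[CAZ]:[UAX] = -1:1/6 = -6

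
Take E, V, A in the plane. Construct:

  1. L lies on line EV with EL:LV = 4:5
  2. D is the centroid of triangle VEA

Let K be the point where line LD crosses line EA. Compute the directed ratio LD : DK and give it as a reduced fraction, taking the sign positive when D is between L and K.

Set E = (0, 0), V = (1, 0), A = (0, 1); any affine frame gives the same invariant.
1. L lies on line EV with EL:LV = 4:5 ⇒ L = (4/9, 0)
2. D is the centroid of triangle VEA ⇒ D = (1/3, 1/3)
line LD meets EA at K = (0, 4/3)
D = L + t·(K−L) with t = 1/4, so LD:DK = 1/4:3/4

LD:DK = 1/3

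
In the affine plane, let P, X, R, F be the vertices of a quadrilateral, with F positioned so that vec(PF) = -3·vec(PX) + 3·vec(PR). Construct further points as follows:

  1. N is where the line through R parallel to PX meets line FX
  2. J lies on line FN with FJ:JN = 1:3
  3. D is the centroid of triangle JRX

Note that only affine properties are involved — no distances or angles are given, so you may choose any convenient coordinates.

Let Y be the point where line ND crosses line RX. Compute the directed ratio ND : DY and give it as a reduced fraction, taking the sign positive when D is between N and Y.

ND:DY = 1/5

Choose coordinates P = (0, 0), X = (1, 0), R = (0, 1), F = (-3, 3).
1. N is where the line through R parallel to PX meets line FX ⇒ N = (-1/3, 1)
2. J lies on line FN with FJ:JN = 1:3 ⇒ J = (-7/3, 5/2)
3. D is the centroid of triangle JRX ⇒ D = (-4/9, 7/6)
line ND meets RX at Y = (-1, 2)
D = N + t·(Y−N) with t = 1/6, so ND:DY = 1/6:5/6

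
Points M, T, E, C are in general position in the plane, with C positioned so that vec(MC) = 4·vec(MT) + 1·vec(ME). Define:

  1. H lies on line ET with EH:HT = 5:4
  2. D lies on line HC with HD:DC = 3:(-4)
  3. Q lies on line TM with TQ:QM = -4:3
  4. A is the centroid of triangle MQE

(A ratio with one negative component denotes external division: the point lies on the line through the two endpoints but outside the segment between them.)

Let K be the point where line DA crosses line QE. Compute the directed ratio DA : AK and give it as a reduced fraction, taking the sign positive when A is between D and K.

Work in coordinates with M = (0, 0), T = (1, 0), E = (0, 1), C = (4, 1).
1. H lies on line ET with EH:HT = 5:4 ⇒ H = (5/9, 4/9)
2. D lies on line HC with HD:DC = 3:(-4) ⇒ D = (-88/9, -11/9)
3. Q lies on line TM with TQ:QM = -4:3 ⇒ Q = (-3, 0)
4. A is the centroid of triangle MQE ⇒ A = (-1, 1/3)
line DA meets QE at K = (-116/37, -5/111)
A = D + t·(K−D) with t = 37/28, so DA:AK = 37/28:-9/28

DA:AK = -37/9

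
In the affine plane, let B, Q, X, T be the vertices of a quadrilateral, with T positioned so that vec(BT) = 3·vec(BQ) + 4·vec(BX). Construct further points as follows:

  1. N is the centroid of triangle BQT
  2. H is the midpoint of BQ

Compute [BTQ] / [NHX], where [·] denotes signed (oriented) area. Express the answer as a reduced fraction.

Work in coordinates with B = (0, 0), Q = (1, 0), X = (0, 1), T = (3, 4).
1. N is the centroid of triangle BQT ⇒ N = (4/3, 4/3)
2. H is the midpoint of BQ ⇒ H = (1/2, 0)
2·[BTQ] = -4, 2·[NHX] = -3/2
[BTQ]:[NHX] = -4:-3/2 = 8/3

[BTQ]:[NHX] = 8/3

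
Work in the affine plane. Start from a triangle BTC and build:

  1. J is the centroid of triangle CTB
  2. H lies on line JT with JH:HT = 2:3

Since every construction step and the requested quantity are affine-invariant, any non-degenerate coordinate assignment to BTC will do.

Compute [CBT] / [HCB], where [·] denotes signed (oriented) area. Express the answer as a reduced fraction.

[CBT]:[HCB] = 5/3

Assign B = (0, 0), T = (1, 0), C = (0, 1) — the answer is frame-independent, so this choice is without loss of generality.
1. J is the centroid of triangle CTB ⇒ J = (1/3, 1/3)
2. H lies on line JT with JH:HT = 2:3 ⇒ H = (3/5, 1/5)
2·[CBT] = 1, 2·[HCB] = 3/5
[CBT]:[HCB] = 1:3/5 = 5/3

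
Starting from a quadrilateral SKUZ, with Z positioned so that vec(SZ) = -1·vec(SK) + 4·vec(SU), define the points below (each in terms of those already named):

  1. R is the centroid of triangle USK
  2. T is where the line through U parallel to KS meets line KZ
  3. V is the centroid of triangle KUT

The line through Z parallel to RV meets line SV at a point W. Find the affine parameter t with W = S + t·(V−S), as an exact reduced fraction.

Work in coordinates with S = (0, 0), K = (1, 0), U = (0, 1), Z = (-1, 4).
1. R is the centroid of triangle USK ⇒ R = (1/3, 1/3)
2. T is where the line through U parallel to KS meets line KZ ⇒ T = (1/2, 1)
3. V is the centroid of triangle KUT ⇒ V = (1/2, 2/3)
through Z parallel to RV: direction (1/6, 1/3); meets SV at W = (-9, -12)
W = S + t·(V−S) with t = -18

t = -18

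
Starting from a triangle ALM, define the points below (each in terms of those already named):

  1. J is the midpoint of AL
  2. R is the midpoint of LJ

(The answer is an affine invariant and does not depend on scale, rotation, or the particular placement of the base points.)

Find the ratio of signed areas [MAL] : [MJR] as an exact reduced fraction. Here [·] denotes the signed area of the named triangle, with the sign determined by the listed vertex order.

Assign A = (0, 0), L = (1, 0), M = (0, 1) — the answer is frame-independent, so this choice is without loss of generality.
1. J is the midpoint of AL ⇒ J = (1/2, 0)
2. R is the midpoint of LJ ⇒ R = (3/4, 0)
2·[MAL] = 1, 2·[MJR] = 1/4
[MAL]:[MJR] = 1:1/4 = 4

[MAL]:[MJR] = 4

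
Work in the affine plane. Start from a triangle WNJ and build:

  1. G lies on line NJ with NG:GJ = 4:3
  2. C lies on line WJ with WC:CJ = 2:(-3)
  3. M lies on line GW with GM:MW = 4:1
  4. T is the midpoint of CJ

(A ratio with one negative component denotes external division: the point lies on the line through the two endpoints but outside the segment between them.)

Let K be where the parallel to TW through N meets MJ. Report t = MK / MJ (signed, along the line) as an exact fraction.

t = -32/3

Assign W = (0, 0), N = (1, 0), J = (0, 1) — the answer is frame-independent, so this choice is without loss of generality.
1. G lies on line NJ with NG:GJ = 4:3 ⇒ G = (3/7, 4/7)
2. C lies on line WJ with WC:CJ = 2:(-3) ⇒ C = (0, -2)
3. M lies on line GW with GM:MW = 4:1 ⇒ M = (3/35, 4/35)
4. T is the midpoint of CJ ⇒ T = (0, -1/2)
through N parallel to TW: direction (0, 1/2); meets MJ at K = (1, -28/3)
K = M + t·(J−M) with t = -32/3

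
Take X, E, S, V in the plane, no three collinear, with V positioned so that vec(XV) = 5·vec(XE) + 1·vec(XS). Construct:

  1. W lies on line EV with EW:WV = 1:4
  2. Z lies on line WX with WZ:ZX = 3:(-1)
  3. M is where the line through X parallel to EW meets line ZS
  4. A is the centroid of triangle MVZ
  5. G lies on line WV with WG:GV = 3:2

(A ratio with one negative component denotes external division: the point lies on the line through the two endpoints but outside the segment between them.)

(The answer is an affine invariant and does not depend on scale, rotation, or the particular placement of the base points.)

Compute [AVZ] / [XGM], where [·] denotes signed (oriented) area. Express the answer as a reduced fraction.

[AVZ]:[XGM] = -55/54

Work in coordinates with X = (0, 0), E = (1, 0), S = (0, 1), V = (5, 1).
1. W lies on line EV with EW:WV = 1:4 ⇒ W = (9/5, 1/5)
2. Z lies on line WX with WZ:ZX = 3:(-1) ⇒ Z = (-9/10, -1/10)
3. M is where the line through X parallel to EW meets line ZS ⇒ M = (-36/35, -9/35)
4. A is the centroid of triangle MVZ ⇒ A = (43/42, 3/14)
5. G lies on line WV with WG:GV = 3:2 ⇒ G = (93/25, 17/25)
2·[AVZ] = 11/42, 2·[XGM] = -9/35
[AVZ]:[XGM] = 11/42:-9/35 = -55/54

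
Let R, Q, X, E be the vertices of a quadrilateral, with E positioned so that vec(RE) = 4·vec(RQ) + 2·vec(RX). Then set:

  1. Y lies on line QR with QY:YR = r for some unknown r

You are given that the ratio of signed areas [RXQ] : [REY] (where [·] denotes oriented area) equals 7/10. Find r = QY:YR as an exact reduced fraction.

Assign R = (0, 0), Q = (1, 0), X = (0, 1), E = (4, 2) — the answer is frame-independent, so this choice is without loss of generality.
1. With QY:YR = r, write λ = r/(r+1) so Y = Q + λ·(R−Q); Y is affine-linear in λ
Every point depending on Y is an affine combination of Y and λ-independent points, so each such coordinate is linear in λ; the λ² term in each signed area is a multiple of (R−Q)×(R−Q) = 0, so 2·[RXQ] and 2·[REY] are each linear in λ. Evaluating at λ=0 and λ=1:
  2·[RXQ] = -1,   2·[REY] = 2·λ − 2
So [RXQ]:[REY] = (-1) / (2·λ − 2). Setting this equal to 7/10:
  -1 = 7/10·(2·λ − 2)  ⇒  λ = 2/7
Then r = λ/(1−λ) = (2/7)/(5/7) = 2/5. Check: with r = 2/5, Y = (5/7, 0) and [RXQ]:[REY] = 7/10 as required.

r = 2/5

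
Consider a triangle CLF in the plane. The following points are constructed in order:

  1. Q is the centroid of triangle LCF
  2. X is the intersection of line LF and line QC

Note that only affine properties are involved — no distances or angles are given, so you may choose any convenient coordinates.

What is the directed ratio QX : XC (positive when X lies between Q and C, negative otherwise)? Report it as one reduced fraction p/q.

QX:XC = -1/3

Assign C = (0, 0), L = (1, 0), F = (0, 1) — the answer is frame-independent, so this choice is without loss of generality.
1. Q is the centroid of triangle LCF ⇒ Q = (1/3, 1/3)
2. X is the intersection of line LF and line QC ⇒ X = (1/2, 1/2)
X = Q + t·(C−Q) with t = -1/2, so QX:XC = t:(1−t) = -1/2:3/2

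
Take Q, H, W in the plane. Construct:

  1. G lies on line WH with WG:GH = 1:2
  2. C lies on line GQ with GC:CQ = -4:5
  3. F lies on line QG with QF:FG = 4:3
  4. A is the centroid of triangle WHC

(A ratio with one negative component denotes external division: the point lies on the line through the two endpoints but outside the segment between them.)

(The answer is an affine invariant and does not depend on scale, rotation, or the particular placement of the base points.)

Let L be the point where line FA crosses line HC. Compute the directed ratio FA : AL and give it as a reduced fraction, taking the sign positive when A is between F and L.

Set Q = (0, 0), H = (1, 0), W = (0, 1); any affine frame gives the same invariant.
1. G lies on line WH with WG:GH = 1:2 ⇒ G = (1/3, 2/3)
2. C lies on line GQ with GC:CQ = -4:5 ⇒ C = (5/3, 10/3)
3. F lies on line QG with QF:FG = 4:3 ⇒ F = (4/21, 8/21)
4. A is the centroid of triangle WHC ⇒ A = (8/9, 13/9)
line FA meets HC at L = (224/153, 355/153)
A = F + t·(L−F) with t = 17/31, so FA:AL = 17/31:14/31

FA:AL = 17/14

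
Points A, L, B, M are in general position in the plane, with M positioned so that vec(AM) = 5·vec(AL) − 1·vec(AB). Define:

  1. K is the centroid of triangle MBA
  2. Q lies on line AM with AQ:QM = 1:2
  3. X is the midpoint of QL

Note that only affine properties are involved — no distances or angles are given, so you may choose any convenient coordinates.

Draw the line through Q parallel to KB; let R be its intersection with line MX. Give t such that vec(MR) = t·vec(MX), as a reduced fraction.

t = 40/41

Work in coordinates with A = (0, 0), L = (1, 0), B = (0, 1), M = (5, -1).
1. K is the centroid of triangle MBA ⇒ K = (5/3, 0)
2. Q lies on line AM with AQ:QM = 1:2 ⇒ Q = (5/3, -1/3)
3. X is the midpoint of QL ⇒ X = (4/3, -1/6)
through Q parallel to KB: direction (-5/3, 1); meets MX at R = (175/123, -23/123)
R = M + t·(X−M) with t = 40/41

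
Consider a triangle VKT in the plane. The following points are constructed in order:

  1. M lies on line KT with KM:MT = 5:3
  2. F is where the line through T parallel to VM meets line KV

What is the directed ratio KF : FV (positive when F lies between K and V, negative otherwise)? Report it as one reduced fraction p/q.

Work in coordinates with V = (0, 0), K = (1, 0), T = (0, 1).
1. M lies on line KT with KM:MT = 5:3 ⇒ M = (3/8, 5/8)
2. F is where the line through T parallel to VM meets line KV ⇒ F = (-3/5, 0)
F = K + t·(V−K) with t = 8/5, so KF:FV = t:(1−t) = 8/5:-3/5

KF:FV = -8/3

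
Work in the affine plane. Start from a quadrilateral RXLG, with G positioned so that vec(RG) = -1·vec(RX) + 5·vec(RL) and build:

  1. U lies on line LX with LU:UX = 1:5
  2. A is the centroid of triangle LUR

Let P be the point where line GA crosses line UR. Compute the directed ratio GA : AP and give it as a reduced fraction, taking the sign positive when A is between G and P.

GA:AP = 29

Set R = (0, 0), X = (1, 0), L = (0, 1), G = (-1, 5); any affine frame gives the same invariant.
1. U lies on line LX with LU:UX = 1:5 ⇒ U = (1/6, 5/6)
2. A is the centroid of triangle LUR ⇒ A = (1/18, 11/18)
line GA meets UR at P = (8/87, 40/87)
A = G + t·(P−G) with t = 29/30, so GA:AP = 29/30:1/30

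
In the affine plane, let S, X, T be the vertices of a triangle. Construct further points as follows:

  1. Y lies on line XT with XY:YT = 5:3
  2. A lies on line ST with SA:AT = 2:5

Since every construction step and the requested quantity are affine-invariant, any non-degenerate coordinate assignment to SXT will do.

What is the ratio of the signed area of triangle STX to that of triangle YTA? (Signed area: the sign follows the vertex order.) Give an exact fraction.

Work in coordinates with S = (0, 0), X = (1, 0), T = (0, 1).
1. Y lies on line XT with XY:YT = 5:3 ⇒ Y = (3/8, 5/8)
2. A lies on line ST with SA:AT = 2:5 ⇒ A = (0, 2/7)
2·[STX] = -1, 2·[YTA] = 15/56
[STX]:[YTA] = -1:15/56 = -56/15

[STX]:[YTA] = -56/15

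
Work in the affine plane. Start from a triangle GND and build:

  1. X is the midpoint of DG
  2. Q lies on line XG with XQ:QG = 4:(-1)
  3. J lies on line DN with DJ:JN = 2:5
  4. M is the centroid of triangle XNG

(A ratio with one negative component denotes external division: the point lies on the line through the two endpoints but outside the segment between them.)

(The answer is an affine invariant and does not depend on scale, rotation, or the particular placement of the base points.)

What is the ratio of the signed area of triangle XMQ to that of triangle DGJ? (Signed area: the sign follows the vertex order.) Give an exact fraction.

[XMQ]:[DGJ] = -7/9

Choose coordinates G = (0, 0), N = (1, 0), D = (0, 1).
1. X is the midpoint of DG ⇒ X = (0, 1/2)
2. Q lies on line XG with XQ:QG = 4:(-1) ⇒ Q = (0, -1/6)
3. J lies on line DN with DJ:JN = 2:5 ⇒ J = (2/7, 5/7)
4. M is the centroid of triangle XNG ⇒ M = (1/3, 1/6)
2·[XMQ] = -2/9, 2·[DGJ] = 2/7
[XMQ]:[DGJ] = -2/9:2/7 = -7/9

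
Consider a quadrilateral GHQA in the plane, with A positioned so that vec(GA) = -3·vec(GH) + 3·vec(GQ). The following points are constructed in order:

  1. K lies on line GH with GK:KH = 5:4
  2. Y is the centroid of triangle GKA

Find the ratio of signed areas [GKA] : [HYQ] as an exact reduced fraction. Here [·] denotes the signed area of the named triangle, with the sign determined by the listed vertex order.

[GKA]:[HYQ] = -45/22

Choose coordinates G = (0, 0), H = (1, 0), Q = (0, 1), A = (-3, 3).
1. K lies on line GH with GK:KH = 5:4 ⇒ K = (5/9, 0)
2. Y is the centroid of triangle GKA ⇒ Y = (-22/27, 1)
2·[GKA] = 5/3, 2·[HYQ] = -22/27
[GKA]:[HYQ] = 5/3:-22/27 = -45/22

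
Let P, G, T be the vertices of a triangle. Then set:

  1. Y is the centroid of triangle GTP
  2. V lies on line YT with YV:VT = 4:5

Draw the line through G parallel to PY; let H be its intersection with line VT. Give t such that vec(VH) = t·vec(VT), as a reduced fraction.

t = -13/5

Work in coordinates with P = (0, 0), G = (1, 0), T = (0, 1).
1. Y is the centroid of triangle GTP ⇒ Y = (1/3, 1/3)
2. V lies on line YT with YV:VT = 4:5 ⇒ V = (5/27, 17/27)
through G parallel to PY: direction (1/3, 1/3); meets VT at H = (2/3, -1/3)
H = V + t·(T−V) with t = -13/5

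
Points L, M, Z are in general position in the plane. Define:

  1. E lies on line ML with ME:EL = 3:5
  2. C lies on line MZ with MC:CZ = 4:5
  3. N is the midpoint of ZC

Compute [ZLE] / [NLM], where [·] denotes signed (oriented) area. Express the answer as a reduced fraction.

[ZLE]:[NLM] = 45/52

Assign L = (0, 0), M = (1, 0), Z = (0, 1) — the answer is frame-independent, so this choice is without loss of generality.
1. E lies on line ML with ME:EL = 3:5 ⇒ E = (5/8, 0)
2. C lies on line MZ with MC:CZ = 4:5 ⇒ C = (5/9, 4/9)
3. N is the midpoint of ZC ⇒ N = (5/18, 13/18)
2·[ZLE] = 5/8, 2·[NLM] = 13/18
[ZLE]:[NLM] = 5/8:13/18 = 45/52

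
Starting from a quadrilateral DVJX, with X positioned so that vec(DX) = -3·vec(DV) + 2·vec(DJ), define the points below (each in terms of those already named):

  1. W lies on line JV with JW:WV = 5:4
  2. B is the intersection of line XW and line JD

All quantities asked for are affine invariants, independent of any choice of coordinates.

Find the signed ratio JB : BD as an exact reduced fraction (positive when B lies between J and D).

JB:BD = 5/11

Assign D = (0, 0), V = (1, 0), J = (0, 1), X = (-3, 2) — the answer is frame-independent, so this choice is without loss of generality.
1. W lies on line JV with JW:WV = 5:4 ⇒ W = (5/9, 4/9)
2. B is the intersection of line XW and line JD ⇒ B = (0, 11/16)
B = J + t·(D−J) with t = 5/16, so JB:BD = t:(1−t) = 5/16:11/16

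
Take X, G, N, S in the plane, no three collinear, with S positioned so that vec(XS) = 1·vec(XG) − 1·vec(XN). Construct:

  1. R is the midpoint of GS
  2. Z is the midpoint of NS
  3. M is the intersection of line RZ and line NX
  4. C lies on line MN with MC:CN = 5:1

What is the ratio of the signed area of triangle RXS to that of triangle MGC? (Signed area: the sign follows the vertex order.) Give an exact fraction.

Choose coordinates X = (0, 0), G = (1, 0), N = (0, 1), S = (1, -1).
1. R is the midpoint of GS ⇒ R = (1, -1/2)
2. Z is the midpoint of NS ⇒ Z = (1/2, 0)
3. M is the intersection of line RZ and line NX ⇒ M = (0, 1/2)
4. C lies on line MN with MC:CN = 5:1 ⇒ C = (0, 11/12)
2·[RXS] = 1/2, 2·[MGC] = 5/12
[RXS]:[MGC] = 1/2:5/12 = 6/5

[RXS]:[MGC] = 6/5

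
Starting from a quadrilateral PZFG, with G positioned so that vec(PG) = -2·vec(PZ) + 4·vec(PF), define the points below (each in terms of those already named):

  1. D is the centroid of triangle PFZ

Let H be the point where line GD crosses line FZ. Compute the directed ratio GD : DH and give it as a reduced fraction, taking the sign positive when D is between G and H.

Set P = (0, 0), Z = (1, 0), F = (0, 1), G = (-2, 4); any affine frame gives the same invariant.
1. D is the centroid of triangle PFZ ⇒ D = (1/3, 1/3)
line GD meets FZ at H = (-1/4, 5/4)
D = G + t·(H−G) with t = 4/3, so GD:DH = 4/3:-1/3

GD:DH = -4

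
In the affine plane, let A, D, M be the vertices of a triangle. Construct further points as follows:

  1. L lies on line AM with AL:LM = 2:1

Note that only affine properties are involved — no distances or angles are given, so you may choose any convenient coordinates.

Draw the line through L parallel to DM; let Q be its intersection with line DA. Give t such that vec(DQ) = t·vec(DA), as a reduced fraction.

Work in coordinates with A = (0, 0), D = (1, 0), M = (0, 1).
1. L lies on line AM with AL:LM = 2:1 ⇒ L = (0, 2/3)
through L parallel to DM: direction (-1, 1); meets DA at Q = (2/3, 0)
Q = D + t·(A−D) with t = 1/3

t = 1/3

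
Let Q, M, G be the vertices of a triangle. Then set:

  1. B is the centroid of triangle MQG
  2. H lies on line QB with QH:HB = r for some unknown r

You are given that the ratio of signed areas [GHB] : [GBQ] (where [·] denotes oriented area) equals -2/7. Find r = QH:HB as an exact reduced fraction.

r = 5/2

Assign Q = (0, 0), M = (1, 0), G = (0, 1) — the answer is frame-independent, so this choice is without loss of generality.
1. B is the centroid of triangle MQG ⇒ B = (1/3, 1/3)
2. With QH:HB = r, write λ = r/(r+1) so H = Q + λ·(B−Q); H is affine-linear in λ
Every point depending on H is an affine combination of H and λ-independent points, so each such coordinate is linear in λ; the λ² term in each signed area is a multiple of (B−Q)×(B−Q) = 0, so 2·[GHB] and 2·[GBQ] are each linear in λ. Evaluating at λ=0 and λ=1:
  2·[GHB] = -1/3·λ + 1/3,   2·[GBQ] = -1/3
So [GHB]:[GBQ] = (-1/3·λ + 1/3) / (-1/3). Setting this equal to -2/7:
  -1/3·λ + 1/3 = -2/7·(-1/3)  ⇒  λ = 5/7
Then r = λ/(1−λ) = (5/7)/(2/7) = 5/2. Check: with r = 5/2, H = (5/21, 5/21) and [GHB]:[GBQ] = -2/7 as required.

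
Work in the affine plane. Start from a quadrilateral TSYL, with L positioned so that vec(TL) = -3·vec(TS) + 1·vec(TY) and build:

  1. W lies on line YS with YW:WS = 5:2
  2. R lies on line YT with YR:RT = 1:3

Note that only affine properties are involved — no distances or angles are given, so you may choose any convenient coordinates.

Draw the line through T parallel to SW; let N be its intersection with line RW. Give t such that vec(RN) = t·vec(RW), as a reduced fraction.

t = -3

Set T = (0, 0), S = (1, 0), Y = (0, 1), L = (-3, 1); any affine frame gives the same invariant.
1. W lies on line YS with YW:WS = 5:2 ⇒ W = (5/7, 2/7)
2. R lies on line YT with YR:RT = 1:3 ⇒ R = (0, 3/4)
through T parallel to SW: direction (-2/7, 2/7); meets RW at N = (-15/7, 15/7)
N = R + t·(W−R) with t = -3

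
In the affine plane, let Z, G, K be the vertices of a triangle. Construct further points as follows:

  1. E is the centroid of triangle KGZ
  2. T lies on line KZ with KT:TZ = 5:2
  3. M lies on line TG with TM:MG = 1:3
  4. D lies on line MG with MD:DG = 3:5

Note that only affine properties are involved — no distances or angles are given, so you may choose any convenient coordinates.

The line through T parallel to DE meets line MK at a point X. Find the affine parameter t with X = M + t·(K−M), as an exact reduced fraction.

Work in coordinates with Z = (0, 0), G = (1, 0), K = (0, 1).
1. E is the centroid of triangle KGZ ⇒ E = (1/3, 1/3)
2. T lies on line KZ with KT:TZ = 5:2 ⇒ T = (0, 2/7)
3. M lies on line TG with TM:MG = 1:3 ⇒ M = (1/4, 3/14)
4. D lies on line MG with MD:DG = 3:5 ⇒ D = (17/32, 15/112)
through T parallel to DE: direction (-19/96, 67/336); meets MK at X = (95/284, -51/994)
X = M + t·(K−M) with t = -24/71

t = -24/71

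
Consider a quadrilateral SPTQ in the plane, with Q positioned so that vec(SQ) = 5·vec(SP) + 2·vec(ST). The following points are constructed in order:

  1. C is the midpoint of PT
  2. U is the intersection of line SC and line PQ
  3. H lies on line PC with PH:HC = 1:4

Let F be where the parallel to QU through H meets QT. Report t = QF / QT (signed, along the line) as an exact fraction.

Choose coordinates S = (0, 0), P = (1, 0), T = (0, 1), Q = (5, 2).
1. C is the midpoint of PT ⇒ C = (1/2, 1/2)
2. U is the intersection of line SC and line PQ ⇒ U = (-1, -1)
3. H lies on line PC with PH:HC = 1:4 ⇒ H = (9/10, 1/10)
through H parallel to QU: direction (-6, -3); meets QT at F = (9/2, 19/10)
F = Q + t·(T−Q) with t = 1/10

t = 1/10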